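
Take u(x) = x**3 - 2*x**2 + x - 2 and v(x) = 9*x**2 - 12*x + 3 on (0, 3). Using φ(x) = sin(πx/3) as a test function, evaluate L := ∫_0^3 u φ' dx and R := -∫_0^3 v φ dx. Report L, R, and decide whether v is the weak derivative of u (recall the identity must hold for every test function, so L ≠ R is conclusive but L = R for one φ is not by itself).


LHS = -51/π + 324/π^3, RHS = -153/π + 972/π^3. No, v is not the weak derivative of u.

u(x) = x**3 - 2*x**2 + x - 2, classical derivative u'(x) = 3*x**2 - 4*x + 1.
φ(x) = sin(πx/3), so φ'(x) = π*cos(π*x/3)/3.
Note φ(0) = φ(3) = 0, so the boundary term u·φ vanishes.
LHS = ∫_0^3 u(x) φ'(x) dx = ∫_0^3 (π*x^3*cos(π*x/3)/3 - 2*π*x^2*cos(π*x/3)/3 + π*x*cos(π*x/3)/3 - 2*π*cos(π*x/3)/3) dx. Term by term:
  ∫_0^3 -2*π*cos(π*x/3)/3 dx = 0;  ∫_0^3 -2*π*x^2*cos(π*x/3)/3 dx = 36/π;  ∫_0^3 π*x*cos(π*x/3)/3 dx = -6/π;
  ∫_0^3 π*x^3*cos(π*x/3)/3 dx = -81/π + 324/π^3.
Sum: 0 + 36/π − 6/π + -81/π + 324/π^3 = -51/π + 324/π^3.
So LHS = -51/π + 324/π^3.
∫_0^3 v(x) φ(x) dx = ∫_0^3 (9*x^2*sin(π*x/3) - 12*x*sin(π*x/3) + 3*sin(π*x/3)) dx. Term by term:
  ∫_0^3 3*sin(π*x/3) dx = 18/π;  ∫_0^3 -12*x*sin(π*x/3) dx = -108/π;  ∫_0^3 9*x^2*sin(π*x/3) dx = -972/π^3 + 243/π.
Sum: 18/π − 108/π + -972/π^3 + 243/π = -972/π^3 + 153/π.
So RHS = -∫_0^3 v(x) φ(x) dx = -153/π + 972/π^3.
LHS − RHS = -648/π^3 + 102/π ≠ 0, so the identity fails.
(For a valid weak derivative the identity must hold for EVERY test function, in particular this one. The failure shows v is NOT the weak derivative of u.)
Correct weak derivative would be u'(x) = 3*x**2 - 4*x + 1.


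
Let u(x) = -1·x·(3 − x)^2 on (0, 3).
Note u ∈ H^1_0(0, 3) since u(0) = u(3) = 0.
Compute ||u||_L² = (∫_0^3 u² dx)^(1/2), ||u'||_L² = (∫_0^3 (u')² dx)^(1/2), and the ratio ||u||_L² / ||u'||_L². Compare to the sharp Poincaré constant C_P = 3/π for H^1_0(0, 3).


||u||_L² / ||u'||_L² = 3*sqrt(14)/14 < C_P = 3/π.

u(x) = -1·x·(3 − x)^2, so u'(x) = 3*(1 - x)*(x - 3).
u(x) = -1·x·(3 − x)^2 vanishes at x = 0 and x = 3, so u ∈ H^1_0(0, 3). Differentiate via the product rule and integrate the resulting polynomials term by term.
  ∫_0^3 u² dx = ∫_0^3 (x^6 - 12*x^5 + 54*x^4 - 108*x^3 + 81*x^2) dx. Term by term:
    ∫_0^3 x^6 dx = 2187/7;  ∫_0^3 -12*x^5 dx = -1458;  ∫_0^3 54*x^4 dx = 13122/5;
    ∫_0^3 -108*x^3 dx = -2187;  ∫_0^3 81*x^2 dx = 729.
  Sum: 2187/7 − 1458 + 13122/5 − 2187 + 729 = 729/35.
  ∫_0^3 (u')² dx = ∫_0^3 (9*x^4 - 72*x^3 + 198*x^2 - 216*x + 81) dx. Term by term:
    ∫_0^3 9*x^4 dx = 2187/5;  ∫_0^3 -72*x^3 dx = -1458;  ∫_0^3 198*x^2 dx = 1782;
    ∫_0^3 -216*x dx = -972;  ∫_0^3 81 dx = 243.
  Sum: 2187/5 − 1458 + 1782 − 972 + 243 = 162/5.
∫_0^3 u² dx = 729/35, so ||u||_L² = 27*sqrt(35)/35.
∫_0^3 (u')² dx = 162/5, so ||u'||_L² = 9*sqrt(10)/5.
Ratio ||u||_L² / ||u'||_L² = 3*sqrt(14)/14.
Sharp Poincaré constant on H^1_0(0, 3) is C_P = L/π = 3/π, achieved by sin(π/3·x).
A polynomial bump cannot attain the sharp Poincaré constant (only the first sine eigenfunction does), so the ratio is strictly less than C_P, consistent with ||u||_L² ≤ C_P ||u'||_L².


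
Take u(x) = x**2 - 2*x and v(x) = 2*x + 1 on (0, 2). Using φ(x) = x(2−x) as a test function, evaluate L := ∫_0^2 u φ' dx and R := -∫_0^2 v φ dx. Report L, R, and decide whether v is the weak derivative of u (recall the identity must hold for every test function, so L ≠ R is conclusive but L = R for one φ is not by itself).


LHS = 0, RHS = -4. No, v is not the weak derivative of u.

u(x) = x**2 - 2*x, classical derivative u'(x) = 2*x - 2.
φ(x) = x(2−x), so φ'(x) = 2 - 2*x.
Note φ(0) = φ(2) = 0, so the boundary term u·φ vanishes.
LHS = ∫_0^2 u(x) φ'(x) dx = ∫_0^2 (-2*x^3 + 6*x^2 - 4*x) dx. Term by term:
  ∫_0^2 -2*x^3 dx = -8;  ∫_0^2 6*x^2 dx = 16;  ∫_0^2 -4*x dx = -8.
Sum: -8 + 16 − 8 = 0.
So LHS = 0.
∫_0^2 v(x) φ(x) dx = ∫_0^2 (-2*x^3 + 3*x^2 + 2*x) dx. Term by term:
  ∫_0^2 -2*x^3 dx = -8;  ∫_0^2 3*x^2 dx = 8;  ∫_0^2 2*x dx = 4.
Sum: -8 + 8 + 4 = 4.
So RHS = -∫_0^2 v(x) φ(x) dx = -4.
LHS − RHS = 4 ≠ 0, so the identity fails.
(For a valid weak derivative the identity must hold for EVERY test function, in particular this one. The failure shows v is NOT the weak derivative of u.)
Correct weak derivative would be u'(x) = 2*x - 2.


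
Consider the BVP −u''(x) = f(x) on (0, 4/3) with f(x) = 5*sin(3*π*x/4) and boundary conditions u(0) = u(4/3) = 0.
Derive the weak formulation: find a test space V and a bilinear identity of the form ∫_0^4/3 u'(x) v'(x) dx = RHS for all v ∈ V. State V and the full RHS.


V = H^1_0(0, 4/3) (so v(0) = v(4/3) = 0); weak form: ∫_0^4/3 u'v' dx = ∫_0^4/3 (5*sin(3*π*x/4)) v dx for all v ∈ V.

Multiply both sides by a test function v and integrate from 0 to 4/3:
  ∫_0^4/3 −u''(x) v(x) dx = ∫_0^4/3 f(x) v(x) dx.
Integrate the LHS by parts once:
  ∫_0^4/3 −u'' v dx = −[u'(x) v(x)]_0^4/3 + ∫_0^4/3 u'(x) v'(x) dx.
Thus ∫_0^4/3 u'(x) v'(x) dx = ∫_0^4/3 f(x) v(x) dx + [u'(x) v(x)]_0^4/3.
Choose V so that boundary terms are either known or forced to vanish.
u is Dirichlet: u(0) = u(4/3) = 0. Let V = H^1_0(0, 4/3); then v(0) = v(4/3) = 0, and [u' v]_0^4/3 = 0.
Weak formulation: find u (satisfying any essential BC) such that ∫_0^4/3 u'(x) v'(x) dx = ∫_0^4/3 f v dx for all v ∈ V.
Substituting f(x) = 5*sin(3*π*x/4), the right-hand side is ∫_0^4/3 (5*sin(3*π*x/4)) v dx.


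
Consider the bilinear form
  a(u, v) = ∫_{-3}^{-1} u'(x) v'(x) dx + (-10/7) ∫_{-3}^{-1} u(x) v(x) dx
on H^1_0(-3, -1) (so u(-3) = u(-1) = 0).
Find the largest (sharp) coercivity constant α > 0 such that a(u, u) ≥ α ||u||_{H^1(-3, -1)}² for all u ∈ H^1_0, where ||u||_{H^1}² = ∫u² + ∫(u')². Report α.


α = (-40/7 + π^2)/(4 + π^2)

Coercivity of a(·,·) on H^1_0(-3, -1) means a(u, u) ≥ α ||u||_{H^1}² for every u ∈ H^1_0.
The interval has length L = 2, and Poincaré/coercivity depend only on L. Here a(u, u) = ∫(u')² + (-10/7)·∫u².
Here c = -10/7 < 0 with |c| < (π/L)² = π^2/4, so coercivity still holds. The condition a(u,u) ≥ α||u||_{H^1}² reads (1−α)∫(u')² ≥ (α−c)∫u². Any admissible α is ≤ 1 (rapidly oscillating u have ∫u²/∫(u')² → 0), and α = 1 would force 0 ≥ (1−c)∫u², impossible since c < 1; so 1−α > 0. By the sharp Poincaré inequality on H^1_0 of an interval of length L, ∫(u')² ≥ (π/L)²∫u² with equality for the first sine mode sin(π(x−x₀)/L) (x₀ the left endpoint), so the inequality holds for all u iff (1−α)(π/L)² ≥ α − c, i.e. α ≤ ((π/L)² + c)/((π/L)² + 1) = (1 + c(L/π)²)/(1 + (L/π)²). (Direct route, valid since c ≤ 0: Poincaré gives c∫u² ≥ c(L/π)²∫(u')², so a(u,u) ≥ (1 + c(L/π)²)∫(u')², while ||u||_{H^1}² ≤ (1 + (L/π)²)∫(u')²; dividing yields the same α.) With (π/L)² = π^2/4 and c = -10/7, the largest admissible constant is α = ((π/L)² + c)/((π/L)² + 1).
Simplifying, α = (-40/7 + π^2)/(4 + π^2).


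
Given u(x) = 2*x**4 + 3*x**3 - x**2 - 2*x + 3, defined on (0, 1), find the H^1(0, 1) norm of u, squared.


||u||_{H^1}^2 = 1993/63

The H^1 norm (squared) on an interval (0, L) is
  ||u||_{H^1}^2 = ∫_0^L u(x)^2 dx + ∫_0^L u'(x)^2 dx.
Compute u'(x) = 8*x**3 + 9*x**2 - 2*x - 2.
Then u(x)^2 = 4*x**8 + 12*x**7 + 5*x**6 - 14*x**5 + x**4 + 22*x**3 - 2*x**2 - 12*x + 9 and u'(x)^2 = 64*x**6 + 144*x**5 + 49*x**4 - 68*x**3 - 32*x**2 + 8*x + 4.
Integrate each monomial from 0 to 1 using ∫_0^1 c·x^n dx = c·1^(n+1)/(n+1):
  ∫_0^1 u(x)^2 dx = ∫_0^1 (4*x^8 + 12*x^7 + 5*x^6 - 14*x^5 + x^4 + 22*x^3 - 2*x^2 - 12*x + 9) dx. Term by term:
    ∫_0^1 4*x^8 dx = 4/9;  ∫_0^1 12*x^7 dx = 3/2;  ∫_0^1 5*x^6 dx = 5/7;
    ∫_0^1 -14*x^5 dx = -7/3;  ∫_0^1 x^4 dx = 1/5;  ∫_0^1 22*x^3 dx = 11/2;
    ∫_0^1 -2*x^2 dx = -2/3;  ∫_0^1 -12*x dx = -6;  ∫_0^1 9 dx = 9.
  Sum: 4/9 + 3/2 + 5/7 − 7/3 + 1/5 + 11/2 − 2/3 − 6 + 9 = 2633/315.
  ∫_0^1 u'(x)^2 dx = ∫_0^1 (64*x^6 + 144*x^5 + 49*x^4 - 68*x^3 - 32*x^2 + 8*x + 4) dx. Term by term:
    ∫_0^1 64*x^6 dx = 64/7;  ∫_0^1 144*x^5 dx = 24;  ∫_0^1 49*x^4 dx = 49/5;
    ∫_0^1 -68*x^3 dx = -17;  ∫_0^1 -32*x^2 dx = -32/3;  ∫_0^1 8*x dx = 4;
    ∫_0^1 4 dx = 4.
  Sum: 64/7 + 24 + 49/5 − 17 − 32/3 + 4 + 4 = 2444/105.
Adding: ||u||_{H^1}^2 = 2633/315 + 2444/105 = 1993/63.


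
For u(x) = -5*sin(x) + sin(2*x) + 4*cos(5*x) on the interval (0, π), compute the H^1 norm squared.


||u||_{H^1(0,π)}^2 = -832/21 + 471*π/2

u'(x) = -20*sin(5*x) - 5*cos(x) + 2*cos(2*x).
Expand u² and (u')² and integrate term by term on (0, π), using: for integers n ≥ 1, ∫_0^π sin²(nx) dx = ∫_0^π cos²(nx) dx = π/2; for n ≠ n', ∫_0^π sin(nx)sin(n'x) dx = ∫_0^π cos(nx)cos(n'x) dx = 0; and by product-to-sum, ∫_0^π sin(nx)cos(n'x) dx = ½∫_0^π [sin((n+n')x) + sin((n−n')x)] dx, which is 0 when n+n' is even and 2n/(n²−n'²) when n+n' is odd (it need not vanish on (0, π)).
  u² squared terms: (-5)²·∫sin(x)² dx = 25·π/2 = 25*π/2;  (4)²·∫cos(5x)² dx = 16·π/2 = 8*π;  (1)²·∫sin(2x)² dx = 1·π/2 = π/2.
  u² cross terms: 2·(-5)·(4)·∫sin(x)·cos(5x) dx = -40·(0) = 0;  2·(-5)·(1)·∫sin(x)·sin(2x) dx = -10·(0) = 0;  2·(4)·(1)·∫cos(5x)·sin(2x) dx = 8·(-4/21) = -32/21.
  So ∫_0^π u² dx = 25*π/2 + 8*π + π/2 + 0 + 0 − 32/21 = -32/21 + 21*π.
  (u')² squared terms: (-20)²·∫sin(5x)² dx = 400·π/2 = 200*π;  (-5)²·∫cos(x)² dx = 25·π/2 = 25*π/2;  (2)²·∫cos(2x)² dx = 4·π/2 = 2*π.
  (u')² cross terms: 2·(-20)·(-5)·∫sin(5x)·cos(x) dx = 200·(0) = 0;  2·(-20)·(2)·∫sin(5x)·cos(2x) dx = -80·(10/21) = -800/21;  2·(-5)·(2)·∫cos(x)·cos(2x) dx = -20·(0) = 0.
  So ∫_0^π (u')² dx = 200*π + 25*π/2 + 2*π + 0 − 800/21 + 0 = -800/21 + 429*π/2.
||u||_{H^1}^2 = (-32/21 + 21*π) + (-800/21 + 429*π/2) = -832/21 + 471*π/2.


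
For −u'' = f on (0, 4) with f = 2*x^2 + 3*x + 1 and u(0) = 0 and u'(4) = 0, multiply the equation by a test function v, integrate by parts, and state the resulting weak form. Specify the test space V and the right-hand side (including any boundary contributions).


V = {v ∈ H^1(0, 4) : v(0) = 0} (test functions vanish at x = 0 where u is specified); weak form: ∫_0^4 u'v' dx = ∫_0^4 (2*x^2 + 3*x + 1) v dx for all v ∈ V.

Multiply both sides by a test function v and integrate from 0 to 4:
  ∫_0^4 −u''(x) v(x) dx = ∫_0^4 f(x) v(x) dx.
Integrate the LHS by parts once:
  ∫_0^4 −u'' v dx = −[u'(x) v(x)]_0^4 + ∫_0^4 u'(x) v'(x) dx.
Thus ∫_0^4 u'(x) v'(x) dx = ∫_0^4 f(x) v(x) dx + [u'(x) v(x)]_0^4.
Choose V so that boundary terms are either known or forced to vanish.
Mixed BC: u(0) = 0 (Dirichlet) and u'(4) = 0 (Neumann). Define V = {v ∈ H^1(0, 4) : v(0) = 0}. Then [u' v]_0^4 = u'(4)·v(4) − u'(0)·0 = 0.
Weak formulation: find u (satisfying any essential BC) such that ∫_0^4 u'(x) v'(x) dx = ∫_0^4 f v dx for all v ∈ V (Dirichlet at 0 absorbed into V; the Neumann datum at x = 4 is zero, so no boundary term remains).
Substituting f(x) = 2*x^2 + 3*x + 1, the right-hand side is ∫_0^4 (2*x^2 + 3*x + 1) v dx.


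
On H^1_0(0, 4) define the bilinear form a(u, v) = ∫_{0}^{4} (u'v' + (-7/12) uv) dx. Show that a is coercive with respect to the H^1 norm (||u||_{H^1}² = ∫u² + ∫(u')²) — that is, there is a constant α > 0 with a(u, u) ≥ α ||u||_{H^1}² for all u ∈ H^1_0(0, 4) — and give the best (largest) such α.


α = (-28/3 + π^2)/(π^2 + 16)

Coercivity of a(·,·) on H^1_0(0, 4) means a(u, u) ≥ α ||u||_{H^1}² for every u ∈ H^1_0.
The interval has length L = 4, and Poincaré/coercivity depend only on L. Here a(u, u) = ∫(u')² + (-7/12)·∫u².
Here c = -7/12 < 0 with |c| < (π/L)² = π^2/16, so coercivity still holds. The condition a(u,u) ≥ α||u||_{H^1}² reads (1−α)∫(u')² ≥ (α−c)∫u². Any admissible α is ≤ 1 (rapidly oscillating u have ∫u²/∫(u')² → 0), and α = 1 would force 0 ≥ (1−c)∫u², impossible since c < 1; so 1−α > 0. By the sharp Poincaré inequality on H^1_0 of an interval of length L, ∫(u')² ≥ (π/L)²∫u² with equality for the first sine mode sin(π(x−x₀)/L) (x₀ the left endpoint), so the inequality holds for all u iff (1−α)(π/L)² ≥ α − c, i.e. α ≤ ((π/L)² + c)/((π/L)² + 1) = (1 + c(L/π)²)/(1 + (L/π)²). (Direct route, valid since c ≤ 0: Poincaré gives c∫u² ≥ c(L/π)²∫(u')², so a(u,u) ≥ (1 + c(L/π)²)∫(u')², while ||u||_{H^1}² ≤ (1 + (L/π)²)∫(u')²; dividing yields the same α.) With (π/L)² = π^2/16 and c = -7/12, the largest admissible constant is α = ((π/L)² + c)/((π/L)² + 1).
Simplifying, α = (-28/3 + π^2)/(π^2 + 16).


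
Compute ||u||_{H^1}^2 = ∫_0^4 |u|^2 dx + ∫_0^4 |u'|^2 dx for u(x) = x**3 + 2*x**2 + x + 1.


||u||_{H^1}^2 = 225272/21

The H^1 norm (squared) on an interval (0, L) is
  ||u||_{H^1}^2 = ∫_0^L u(x)^2 dx + ∫_0^L u'(x)^2 dx.
Compute u'(x) = 3*x**2 + 4*x + 1.
Then u(x)^2 = x**6 + 4*x**5 + 6*x**4 + 6*x**3 + 5*x**2 + 2*x + 1 and u'(x)^2 = 9*x**4 + 24*x**3 + 22*x**2 + 8*x + 1.
Integrate each monomial from 0 to 4 using ∫_0^4 c·x^n dx = c·4^(n+1)/(n+1):
  ∫_0^4 u(x)^2 dx = ∫_0^4 (x^6 + 4*x^5 + 6*x^4 + 6*x^3 + 5*x^2 + 2*x + 1) dx. Term by term:
    ∫_0^4 x^6 dx = 16384/7;  ∫_0^4 4*x^5 dx = 8192/3;  ∫_0^4 6*x^4 dx = 6144/5;
    ∫_0^4 6*x^3 dx = 384;  ∫_0^4 5*x^2 dx = 320/3;  ∫_0^4 2*x dx = 16;
    ∫_0^4 1 dx = 4.
  Sum: 16384/7 + 8192/3 + 6144/5 + 384 + 320/3 + 16 + 4 = 715124/105.
  ∫_0^4 u'(x)^2 dx = ∫_0^4 (9*x^4 + 24*x^3 + 22*x^2 + 8*x + 1) dx. Term by term:
    ∫_0^4 9*x^4 dx = 9216/5;  ∫_0^4 24*x^3 dx = 1536;  ∫_0^4 22*x^2 dx = 1408/3;
    ∫_0^4 8*x dx = 64;  ∫_0^4 1 dx = 4.
  Sum: 9216/5 + 1536 + 1408/3 + 64 + 4 = 58748/15.
Adding: ||u||_{H^1}^2 = 715124/105 + 58748/15 = 225272/21.


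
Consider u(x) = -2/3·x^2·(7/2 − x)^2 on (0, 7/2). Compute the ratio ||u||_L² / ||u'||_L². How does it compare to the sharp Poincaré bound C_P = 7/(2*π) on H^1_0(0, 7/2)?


||u||_L² / ||u'||_L² = 7*sqrt(3)/12 < C_P = 7/(2*π).

u(x) = -2/3·x^2·(7/2 − x)^2, so u'(x) = x*(-8*x^2 + 42*x - 49)/3.
u(x) = -2/3·x^2·(7/2 − x)^2 vanishes at x = 0 and x = 7/2, so u ∈ H^1_0(0, 7/2). Differentiate via the product rule and integrate the resulting polynomials term by term.
  ∫_0^7/2 u² dx = ∫_0^7/2 (4*x^8/9 - 56*x^7/9 + 98*x^6/3 - 686*x^5/9 + 2401*x^4/36) dx. Term by term:
    ∫_0^7/2 4*x^8/9 dx = 40353607/10368;  ∫_0^7/2 -56*x^7/9 dx = -40353607/2304;  ∫_0^7/2 98*x^6/3 dx = 5764801/192;
    ∫_0^7/2 -686*x^5/9 dx = -40353607/1728;  ∫_0^7/2 2401*x^4/36 dx = 40353607/5760.
  Sum: 40353607/10368 − 40353607/2304 + 5764801/192 − 40353607/1728 + 40353607/5760 = 5764801/103680.
  ∫_0^7/2 (u')² dx = ∫_0^7/2 (64*x^6/9 - 224*x^5/3 + 2548*x^4/9 - 1372*x^3/3 + 2401*x^2/9) dx. Term by term:
    ∫_0^7/2 64*x^6/9 dx = 117649/18;  ∫_0^7/2 -224*x^5/3 dx = -823543/36;  ∫_0^7/2 2548*x^4/9 dx = 10706059/360;
    ∫_0^7/2 -1372*x^3/3 dx = -823543/48;  ∫_0^7/2 2401*x^2/9 dx = 823543/216.
  Sum: 117649/18 − 823543/36 + 10706059/360 − 823543/48 + 823543/216 = 117649/2160.
∫_0^7/2 u² dx = 5764801/103680, so ||u||_L² = 2401*sqrt(5)/720.
∫_0^7/2 (u')² dx = 117649/2160, so ||u'||_L² = 343*sqrt(15)/180.
Ratio ||u||_L² / ||u'||_L² = 7*sqrt(3)/12.
Sharp Poincaré constant on H^1_0(0, 7/2) is C_P = L/π = 7/(2*π), achieved by sin(2*π/7·x).
A polynomial bump cannot attain the sharp Poincaré constant (only the first sine eigenfunction does), so the ratio is strictly less than C_P, consistent with ||u||_L² ≤ C_P ||u'||_L².


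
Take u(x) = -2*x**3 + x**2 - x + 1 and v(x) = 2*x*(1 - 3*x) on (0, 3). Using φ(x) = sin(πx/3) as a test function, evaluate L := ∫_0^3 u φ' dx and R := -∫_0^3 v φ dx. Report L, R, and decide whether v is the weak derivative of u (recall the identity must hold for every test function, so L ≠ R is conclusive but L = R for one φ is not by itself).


LHS = -648/π^3 + 150/π, RHS = -648/π^3 + 144/π. No, v is not the weak derivative of u.

u(x) = -2*x**3 + x**2 - x + 1, classical derivative u'(x) = -6*x**2 + 2*x - 1.
φ(x) = sin(πx/3), so φ'(x) = π*cos(π*x/3)/3.
Note φ(0) = φ(3) = 0, so the boundary term u·φ vanishes.
LHS = ∫_0^3 u(x) φ'(x) dx = ∫_0^3 (-2*π*x^3*cos(π*x/3)/3 + π*x^2*cos(π*x/3)/3 - π*x*cos(π*x/3)/3 + π*cos(π*x/3)/3) dx. Term by term:
  ∫_0^3 π*cos(π*x/3)/3 dx = 0;  ∫_0^3 -2*π*x^3*cos(π*x/3)/3 dx = -648/π^3 + 162/π;  ∫_0^3 -π*x*cos(π*x/3)/3 dx = 6/π;
  ∫_0^3 π*x^2*cos(π*x/3)/3 dx = -18/π.
Sum: 0 + -648/π^3 + 162/π + 6/π − 18/π = -648/π^3 + 150/π.
So LHS = -648/π^3 + 150/π.
∫_0^3 v(x) φ(x) dx = ∫_0^3 (-6*x^2*sin(π*x/3) + 2*x*sin(π*x/3)) dx. Term by term:
  ∫_0^3 -6*x^2*sin(π*x/3) dx = -162/π + 648/π^3;  ∫_0^3 2*x*sin(π*x/3) dx = 18/π.
Sum: -162/π + 648/π^3 + 18/π = -144/π + 648/π^3.
So RHS = -∫_0^3 v(x) φ(x) dx = -648/π^3 + 144/π.
LHS − RHS = 6/π ≠ 0, so the identity fails.
(For a valid weak derivative the identity must hold for EVERY test function, in particular this one. The failure shows v is NOT the weak derivative of u.)
Correct weak derivative would be u'(x) = -6*x**2 + 2*x - 1.


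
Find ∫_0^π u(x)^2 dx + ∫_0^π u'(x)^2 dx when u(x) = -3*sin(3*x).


||u||_{H^1(0,π)}^2 = 45*π

u'(x) = -9*cos(3*x).
Expand u² and (u')² and integrate term by term on (0, π), using: for integers n ≥ 1, ∫_0^π sin²(nx) dx = ∫_0^π cos²(nx) dx = π/2; for n ≠ n', ∫_0^π sin(nx)sin(n'x) dx = ∫_0^π cos(nx)cos(n'x) dx = 0; and by product-to-sum, ∫_0^π sin(nx)cos(n'x) dx = ½∫_0^π [sin((n+n')x) + sin((n−n')x)] dx, which is 0 when n+n' is even and 2n/(n²−n'²) when n+n' is odd (it need not vanish on (0, π)).
  u² squared terms: (-3)²·∫sin(3x)² dx = 9·π/2 = 9*π/2.
  So ∫_0^π u² dx = 9*π/2.
  (u')² squared terms: (-9)²·∫cos(3x)² dx = 81·π/2 = 81*π/2.
  So ∫_0^π (u')² dx = 81*π/2.
||u||_{H^1}^2 = (9*π/2) + (81*π/2) = 45*π.


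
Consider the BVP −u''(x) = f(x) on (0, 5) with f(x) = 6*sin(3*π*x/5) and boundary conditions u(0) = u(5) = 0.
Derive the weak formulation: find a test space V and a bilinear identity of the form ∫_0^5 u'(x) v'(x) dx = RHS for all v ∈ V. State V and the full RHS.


V = H^1_0(0, 5) (so v(0) = v(5) = 0); weak form: ∫_0^5 u'v' dx = ∫_0^5 (6*sin(3*π*x/5)) v dx for all v ∈ V.

Multiply both sides by a test function v and integrate from 0 to 5:
  ∫_0^5 −u''(x) v(x) dx = ∫_0^5 f(x) v(x) dx.
Integrate the LHS by parts once:
  ∫_0^5 −u'' v dx = −[u'(x) v(x)]_0^5 + ∫_0^5 u'(x) v'(x) dx.
Thus ∫_0^5 u'(x) v'(x) dx = ∫_0^5 f(x) v(x) dx + [u'(x) v(x)]_0^5.
Choose V so that boundary terms are either known or forced to vanish.
u is Dirichlet: u(0) = u(5) = 0. Let V = H^1_0(0, 5); then v(0) = v(5) = 0, and [u' v]_0^5 = 0.
Weak formulation: find u (satisfying any essential BC) such that ∫_0^5 u'(x) v'(x) dx = ∫_0^5 f v dx for all v ∈ V.
Substituting f(x) = 6*sin(3*π*x/5), the right-hand side is ∫_0^5 (6*sin(3*π*x/5)) v dx.


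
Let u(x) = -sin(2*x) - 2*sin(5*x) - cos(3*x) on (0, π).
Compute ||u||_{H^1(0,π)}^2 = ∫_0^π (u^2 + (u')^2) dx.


||u||_{H^1(0,π)}^2 = -16 + 119*π/2

u'(x) = 3*sin(3*x) - 2*cos(2*x) - 10*cos(5*x).
Expand u² and (u')² and integrate term by term on (0, π), using: for integers n ≥ 1, ∫_0^π sin²(nx) dx = ∫_0^π cos²(nx) dx = π/2; for n ≠ n', ∫_0^π sin(nx)sin(n'x) dx = ∫_0^π cos(nx)cos(n'x) dx = 0; and by product-to-sum, ∫_0^π sin(nx)cos(n'x) dx = ½∫_0^π [sin((n+n')x) + sin((n−n')x)] dx, which is 0 when n+n' is even and 2n/(n²−n'²) when n+n' is odd (it need not vanish on (0, π)).
  u² squared terms: (-1)²·∫cos(3x)² dx = 1·π/2 = π/2;  (-1)²·∫sin(2x)² dx = 1·π/2 = π/2;  (-2)²·∫sin(5x)² dx = 4·π/2 = 2*π.
  u² cross terms: 2·(-1)·(-1)·∫cos(3x)·sin(2x) dx = 2·(-4/5) = -8/5;  2·(-1)·(-2)·∫cos(3x)·sin(5x) dx = 4·(0) = 0;  2·(-1)·(-2)·∫sin(2x)·sin(5x) dx = 4·(0) = 0.
  So ∫_0^π u² dx = π/2 + π/2 + 2*π − 8/5 + 0 + 0 = -8/5 + 3*π.
  (u')² squared terms: (-10)²·∫cos(5x)² dx = 100·π/2 = 50*π;  (-2)²·∫cos(2x)² dx = 4·π/2 = 2*π;  (3)²·∫sin(3x)² dx = 9·π/2 = 9*π/2.
  (u')² cross terms: 2·(-10)·(-2)·∫cos(5x)·cos(2x) dx = 40·(0) = 0;  2·(-10)·(3)·∫cos(5x)·sin(3x) dx = -60·(0) = 0;  2·(-2)·(3)·∫cos(2x)·sin(3x) dx = -12·(6/5) = -72/5.
  So ∫_0^π (u')² dx = 50*π + 2*π + 9*π/2 + 0 + 0 − 72/5 = -72/5 + 113*π/2.
||u||_{H^1}^2 = (-8/5 + 3*π) + (-72/5 + 113*π/2) = -16 + 119*π/2.


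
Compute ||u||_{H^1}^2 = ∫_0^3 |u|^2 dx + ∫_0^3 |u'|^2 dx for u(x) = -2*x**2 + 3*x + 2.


||u||_{H^1}^2 = 447/5

The H^1 norm (squared) on an interval (0, L) is
  ||u||_{H^1}^2 = ∫_0^L u(x)^2 dx + ∫_0^L u'(x)^2 dx.
Compute u'(x) = 3 - 4*x.
Then u(x)^2 = 4*x**4 - 12*x**3 + x**2 + 12*x + 4 and u'(x)^2 = 16*x**2 - 24*x + 9.
Integrate each monomial from 0 to 3 using ∫_0^3 c·x^n dx = c·3^(n+1)/(n+1):
  ∫_0^3 u(x)^2 dx = ∫_0^3 (4*x^4 - 12*x^3 + x^2 + 12*x + 4) dx. Term by term:
    ∫_0^3 4*x^4 dx = 972/5;  ∫_0^3 -12*x^3 dx = -243;  ∫_0^3 x^2 dx = 9;
    ∫_0^3 12*x dx = 54;  ∫_0^3 4 dx = 12.
  Sum: 972/5 − 243 + 9 + 54 + 12 = 132/5.
  ∫_0^3 u'(x)^2 dx = ∫_0^3 (16*x^2 - 24*x + 9) dx. Term by term:
    ∫_0^3 16*x^2 dx = 144;  ∫_0^3 -24*x dx = -108;  ∫_0^3 9 dx = 27.
  Sum: 144 − 108 + 27 = 63.
Adding: ||u||_{H^1}^2 = 132/5 + 63 = 447/5.


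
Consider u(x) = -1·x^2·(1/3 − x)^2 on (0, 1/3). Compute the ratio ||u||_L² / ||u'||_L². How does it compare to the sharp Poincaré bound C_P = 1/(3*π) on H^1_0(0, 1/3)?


||u||_L² / ||u'||_L² = sqrt(3)/18 < C_P = 1/(3*π).

u(x) = -1·x^2·(1/3 − x)^2, so u'(x) = 2*x*(-18*x^2 + 9*x - 1)/9.
u(x) = -1·x^2·(1/3 − x)^2 vanishes at x = 0 and x = 1/3, so u ∈ H^1_0(0, 1/3). Differentiate via the product rule and integrate the resulting polynomials term by term.
  ∫_0^1/3 u² dx = ∫_0^1/3 (x^8 - 4*x^7/3 + 2*x^6/3 - 4*x^5/27 + x^4/81) dx. Term by term:
    ∫_0^1/3 x^8 dx = 1/177147;  ∫_0^1/3 -4*x^7/3 dx = -1/39366;  ∫_0^1/3 2*x^6/3 dx = 2/45927;
    ∫_0^1/3 -4*x^5/27 dx = -2/59049;  ∫_0^1/3 x^4/81 dx = 1/98415.
  Sum: 1/177147 − 1/39366 + 2/45927 − 2/59049 + 1/98415 = 1/12400290.
  ∫_0^1/3 (u')² dx = ∫_0^1/3 (16*x^6 - 16*x^5 + 52*x^4/9 - 8*x^3/9 + 4*x^2/81) dx. Term by term:
    ∫_0^1/3 16*x^6 dx = 16/15309;  ∫_0^1/3 -16*x^5 dx = -8/2187;  ∫_0^1/3 52*x^4/9 dx = 52/10935;
    ∫_0^1/3 -8*x^3/9 dx = -2/729;  ∫_0^1/3 4*x^2/81 dx = 4/6561.
  Sum: 16/15309 − 8/2187 + 52/10935 − 2/729 + 4/6561 = 2/229635.
∫_0^1/3 u² dx = 1/12400290, so ||u||_L² = sqrt(210)/51030.
∫_0^1/3 (u')² dx = 2/229635, so ||u'||_L² = sqrt(70)/2835.
Ratio ||u||_L² / ||u'||_L² = sqrt(3)/18.
Sharp Poincaré constant on H^1_0(0, 1/3) is C_P = L/π = 1/(3*π), achieved by sin(3*π·x).
A polynomial bump cannot attain the sharp Poincaré constant (only the first sine eigenfunction does), so the ratio is strictly less than C_P, consistent with ||u||_L² ≤ C_P ||u'||_L².


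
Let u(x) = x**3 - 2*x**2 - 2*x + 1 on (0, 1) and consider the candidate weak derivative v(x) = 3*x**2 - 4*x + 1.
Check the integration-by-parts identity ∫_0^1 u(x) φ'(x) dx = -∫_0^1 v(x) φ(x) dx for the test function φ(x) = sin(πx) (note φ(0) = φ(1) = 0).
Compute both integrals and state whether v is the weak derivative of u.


LHS = 12/π^3 + 5/π, RHS = (12 - π^2)/π^3. No, v is not the weak derivative of u.

u(x) = x**3 - 2*x**2 - 2*x + 1, classical derivative u'(x) = 3*x**2 - 4*x - 2.
φ(x) = sin(πx), so φ'(x) = π*cos(π*x).
Note φ(0) = φ(1) = 0, so the boundary term u·φ vanishes.
LHS = ∫_0^1 u(x) φ'(x) dx = ∫_0^1 (π*x^3*cos(π*x) - 2*π*x^2*cos(π*x) - 2*π*x*cos(π*x) + π*cos(π*x)) dx. Term by term:
  ∫_0^1 π*cos(π*x) dx = 0;  ∫_0^1 π*x^3*cos(π*x) dx = -3/π + 12/π^3;  ∫_0^1 -2*π*x*cos(π*x) dx = 4/π;
  ∫_0^1 -2*π*x^2*cos(π*x) dx = 4/π.
Sum: 0 + -3/π + 12/π^3 + 4/π + 4/π = 12/π^3 + 5/π.
So LHS = 12/π^3 + 5/π.
∫_0^1 v(x) φ(x) dx = ∫_0^1 (3*x^2*sin(π*x) - 4*x*sin(π*x) + sin(π*x)) dx. Term by term:
  ∫_0^1 -4*x*sin(π*x) dx = -4/π;  ∫_0^1 3*x^2*sin(π*x) dx = -12/π^3 + 3/π;  ∫_0^1 sin(π*x) dx = 2/π.
Sum: -4/π + -12/π^3 + 3/π + 2/π = (-12 + π^2)/π^3.
So RHS = -∫_0^1 v(x) φ(x) dx = (12 - π^2)/π^3.
LHS − RHS = 6/π ≠ 0, so the identity fails.
(For a valid weak derivative the identity must hold for EVERY test function, in particular this one. The failure shows v is NOT the weak derivative of u.)
Correct weak derivative would be u'(x) = 3*x**2 - 4*x - 2.


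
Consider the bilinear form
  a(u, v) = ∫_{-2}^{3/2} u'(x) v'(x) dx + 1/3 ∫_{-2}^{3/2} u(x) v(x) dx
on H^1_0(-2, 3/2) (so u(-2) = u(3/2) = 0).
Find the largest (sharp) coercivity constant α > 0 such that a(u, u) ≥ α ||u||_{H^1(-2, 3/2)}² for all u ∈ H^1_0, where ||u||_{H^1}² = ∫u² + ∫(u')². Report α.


α = (49 + 12*π^2)/(3*(4*π^2 + 49))

Coercivity of a(·,·) on H^1_0(-2, 3/2) means a(u, u) ≥ α ||u||_{H^1}² for every u ∈ H^1_0.
The interval has length L = 7/2, and Poincaré/coercivity depend only on L. Here a(u, u) = ∫(u')² + (1/3)·∫u².
Here 0 < c = 1/3 < 1. The condition a(u,u) ≥ α||u||_{H^1}² reads (1−α)∫(u')² ≥ (α−c)∫u². Any admissible α is ≤ 1 (rapidly oscillating u have ∫u²/∫(u')² → 0), and α = 1 would force 0 ≥ (1−c)∫u², impossible since c < 1; so 1−α > 0. By the sharp Poincaré inequality on H^1_0 of an interval of length L, ∫(u')² ≥ (π/L)²∫u² with equality for the first sine mode sin(π(x−x₀)/L) (x₀ the left endpoint), so the inequality holds for all u iff (1−α)(π/L)² ≥ α − c, i.e. α ≤ ((π/L)² + c)/((π/L)² + 1) = (1 + c(L/π)²)/(1 + (L/π)²). With (π/L)² = 4*π^2/49 and c = 1/3, the largest admissible constant is α = ((π/L)² + c)/((π/L)² + 1).
Simplifying, α = (49 + 12*π^2)/(3*(4*π^2 + 49)).


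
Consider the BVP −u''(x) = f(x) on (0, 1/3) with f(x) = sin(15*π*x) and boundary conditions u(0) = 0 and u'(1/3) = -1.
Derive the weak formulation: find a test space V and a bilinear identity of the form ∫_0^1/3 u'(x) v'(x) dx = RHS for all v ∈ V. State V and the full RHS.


V = {v ∈ H^1(0, 1/3) : v(0) = 0} (test functions vanish at x = 0 where u is specified); weak form: ∫_0^1/3 u'v' dx = ∫_0^1/3 (sin(15*π*x)) v dx − v(1/3) for all v ∈ V.

Multiply both sides by a test function v and integrate from 0 to 1/3:
  ∫_0^1/3 −u''(x) v(x) dx = ∫_0^1/3 f(x) v(x) dx.
Integrate the LHS by parts once:
  ∫_0^1/3 −u'' v dx = −[u'(x) v(x)]_0^1/3 + ∫_0^1/3 u'(x) v'(x) dx.
Thus ∫_0^1/3 u'(x) v'(x) dx = ∫_0^1/3 f(x) v(x) dx + [u'(x) v(x)]_0^1/3.
Choose V so that boundary terms are either known or forced to vanish.
Mixed BC: u(0) = 0 (Dirichlet) and u'(1/3) = -1 (Neumann). Define V = {v ∈ H^1(0, 1/3) : v(0) = 0}. Then [u' v]_0^1/3 = u'(1/3)·v(1/3) − u'(0)·0 = − v(1/3).
Weak formulation: find u (satisfying any essential BC) such that ∫_0^1/3 u'(x) v'(x) dx = ∫_0^1/3 f v dx − v(1/3) for all v ∈ V (Dirichlet at 0 absorbed into V; Neumann datum at x = 1/3 contributes the boundary term).
Substituting f(x) = sin(15*π*x), the right-hand side is ∫_0^1/3 (sin(15*π*x)) v dx − v(1/3).


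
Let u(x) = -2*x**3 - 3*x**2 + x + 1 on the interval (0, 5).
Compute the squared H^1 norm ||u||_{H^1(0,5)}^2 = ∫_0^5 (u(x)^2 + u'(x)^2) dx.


||u||_{H^1}^2 = 4699045/42

The H^1 norm (squared) on an interval (0, L) is
  ||u||_{H^1}^2 = ∫_0^L u(x)^2 dx + ∫_0^L u'(x)^2 dx.
Compute u'(x) = -6*x**2 - 6*x + 1.
Then u(x)^2 = 4*x**6 + 12*x**5 + 5*x**4 - 10*x**3 - 5*x**2 + 2*x + 1 and u'(x)^2 = 36*x**4 + 72*x**3 + 24*x**2 - 12*x + 1.
Integrate each monomial from 0 to 5 using ∫_0^5 c·x^n dx = c·5^(n+1)/(n+1):
  ∫_0^5 u(x)^2 dx = ∫_0^5 (4*x^6 + 12*x^5 + 5*x^4 - 10*x^3 - 5*x^2 + 2*x + 1) dx. Term by term:
    ∫_0^5 4*x^6 dx = 312500/7;  ∫_0^5 12*x^5 dx = 31250;  ∫_0^5 5*x^4 dx = 3125;
    ∫_0^5 -10*x^3 dx = -3125/2;  ∫_0^5 -5*x^2 dx = -625/3;  ∫_0^5 2*x dx = 25;
    ∫_0^5 1 dx = 5.
  Sum: 312500/7 + 31250 + 3125 − 3125/2 − 625/3 + 25 + 5 = 3245635/42.
  ∫_0^5 u'(x)^2 dx = ∫_0^5 (36*x^4 + 72*x^3 + 24*x^2 - 12*x + 1) dx. Term by term:
    ∫_0^5 36*x^4 dx = 22500;  ∫_0^5 72*x^3 dx = 11250;  ∫_0^5 24*x^2 dx = 1000;
    ∫_0^5 -12*x dx = -150;  ∫_0^5 1 dx = 5.
  Sum: 22500 + 11250 + 1000 − 150 + 5 = 34605.
Adding: ||u||_{H^1}^2 = 3245635/42 + 34605 = 4699045/42.


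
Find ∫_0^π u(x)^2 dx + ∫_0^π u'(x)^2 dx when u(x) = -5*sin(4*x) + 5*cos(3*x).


||u||_{H^1(0,π)}^2 = -4000/7 + 675*π/2

u'(x) = -15*sin(3*x) - 20*cos(4*x).
Expand u² and (u')² and integrate term by term on (0, π), using: for integers n ≥ 1, ∫_0^π sin²(nx) dx = ∫_0^π cos²(nx) dx = π/2; for n ≠ n', ∫_0^π sin(nx)sin(n'x) dx = ∫_0^π cos(nx)cos(n'x) dx = 0; and by product-to-sum, ∫_0^π sin(nx)cos(n'x) dx = ½∫_0^π [sin((n+n')x) + sin((n−n')x)] dx, which is 0 when n+n' is even and 2n/(n²−n'²) when n+n' is odd (it need not vanish on (0, π)).
  u² squared terms: (-5)²·∫sin(4x)² dx = 25·π/2 = 25*π/2;  (5)²·∫cos(3x)² dx = 25·π/2 = 25*π/2.
  u² cross terms: 2·(-5)·(5)·∫sin(4x)·cos(3x) dx = -50·(8/7) = -400/7.
  So ∫_0^π u² dx = 25*π/2 + 25*π/2 − 400/7 = -400/7 + 25*π.
  (u')² squared terms: (-20)²·∫cos(4x)² dx = 400·π/2 = 200*π;  (-15)²·∫sin(3x)² dx = 225·π/2 = 225*π/2.
  (u')² cross terms: 2·(-20)·(-15)·∫cos(4x)·sin(3x) dx = 600·(-6/7) = -3600/7.
  So ∫_0^π (u')² dx = 200*π + 225*π/2 − 3600/7 = -3600/7 + 625*π/2.
||u||_{H^1}^2 = (-400/7 + 25*π) + (-3600/7 + 625*π/2) = -4000/7 + 675*π/2.


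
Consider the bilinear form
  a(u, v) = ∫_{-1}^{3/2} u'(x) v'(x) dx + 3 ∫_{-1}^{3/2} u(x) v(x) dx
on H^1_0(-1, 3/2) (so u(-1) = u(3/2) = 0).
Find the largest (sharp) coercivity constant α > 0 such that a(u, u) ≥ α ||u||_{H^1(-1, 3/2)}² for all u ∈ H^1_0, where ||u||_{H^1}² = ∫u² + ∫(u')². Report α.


α = 1

Coercivity of a(·,·) on H^1_0(-1, 3/2) means a(u, u) ≥ α ||u||_{H^1}² for every u ∈ H^1_0.
The interval has length L = 5/2, and Poincaré/coercivity depend only on L. Here a(u, u) = ∫(u')² + (3)·∫u².
Here c = 3 ≥ 1, so a(u,u) = ∫(u')² + c∫u² ≥ ∫(u')² + ∫u² = ||u||_{H^1}², i.e. α = 1 works. No larger α is possible: a(u,u) ≥ α||u||_{H^1}² means (1−α)∫(u')² ≥ (α−c)∫u², and for the modes u_n = sin(nπ(x−x₀)/L) (x₀ the left endpoint) one has ∫u_n²/∫(u_n')² = (L/(nπ))² → 0, so a(u_n,u_n)/||u_n||_{H^1}² → 1. Hence the optimal constant is α = 1.
Therefore α = 1.


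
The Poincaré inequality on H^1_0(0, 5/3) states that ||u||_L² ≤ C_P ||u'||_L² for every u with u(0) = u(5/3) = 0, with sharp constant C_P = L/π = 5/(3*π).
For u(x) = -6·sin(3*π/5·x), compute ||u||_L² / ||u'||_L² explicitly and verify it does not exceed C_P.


||u||_L² / ||u'||_L² = 5/(3*π) = C_P.

u(x) = -6·sin(3*π/5·x), so u'(x) = -18*π*cos(3*π*x/5)/5.
Writing u(x) = A·sin(kπx/L) with A = -6 and k = 1, use ∫_0^L sin²(kπx/L) dx = L/2 and ∫_0^L cos²(kπx/L) dx = L/2.
u² = 36·sin²(3*π/5·x) and (u')² = 324*π^2/25·cos²(3*π/5·x), and each of sin², cos² integrates to L/2 = 5/6 over (0, 5/3).
∫_0^5/3 u² dx = 30, so ||u||_L² = sqrt(30).
∫_0^5/3 (u')² dx = 54*π^2/5, so ||u'||_L² = 3*sqrt(30)*π/5.
Ratio ||u||_L² / ||u'||_L² = 5/(3*π).
Sharp Poincaré constant on H^1_0(0, 5/3) is C_P = L/π = 5/(3*π), achieved by sin(3*π/5·x).
This is the k = 1 eigenfunction (up to amplitude), so the ratio equals the sharp Poincaré constant exactly.


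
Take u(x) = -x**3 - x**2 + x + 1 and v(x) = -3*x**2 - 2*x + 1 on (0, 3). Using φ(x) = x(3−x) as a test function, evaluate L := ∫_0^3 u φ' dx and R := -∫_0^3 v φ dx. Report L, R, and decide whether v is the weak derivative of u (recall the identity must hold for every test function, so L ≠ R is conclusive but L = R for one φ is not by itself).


LHS = 909/20, RHS = 909/20. Yes, v = u' weakly.

u(x) = -x**3 - x**2 + x + 1, classical derivative u'(x) = -3*x**2 - 2*x + 1.
φ(x) = x(3−x), so φ'(x) = 3 - 2*x.
Note φ(0) = φ(3) = 0, so the boundary term u·φ vanishes.
LHS = ∫_0^3 u(x) φ'(x) dx = ∫_0^3 (2*x^4 - x^3 - 5*x^2 + x + 3) dx. Term by term:
  ∫_0^3 2*x^4 dx = 486/5;  ∫_0^3 -x^3 dx = -81/4;  ∫_0^3 -5*x^2 dx = -45;
  ∫_0^3 x dx = 9/2;  ∫_0^3 3 dx = 9.
Sum: 486/5 − 81/4 − 45 + 9/2 + 9 = 909/20.
So LHS = 909/20.
∫_0^3 v(x) φ(x) dx = ∫_0^3 (3*x^4 - 7*x^3 - 7*x^2 + 3*x) dx. Term by term:
  ∫_0^3 3*x^4 dx = 729/5;  ∫_0^3 -7*x^3 dx = -567/4;  ∫_0^3 -7*x^2 dx = -63;
  ∫_0^3 3*x dx = 27/2.
Sum: 729/5 − 567/4 − 63 + 27/2 = -909/20.
So RHS = -∫_0^3 v(x) φ(x) dx = 909/20.
LHS = RHS, so the identity holds for this test φ.
Moreover u is smooth here and v(x) = u'(x) = -3*x**2 - 2*x + 1 pointwise, so the identity holds for every test function. Hence v is the weak derivative of u.


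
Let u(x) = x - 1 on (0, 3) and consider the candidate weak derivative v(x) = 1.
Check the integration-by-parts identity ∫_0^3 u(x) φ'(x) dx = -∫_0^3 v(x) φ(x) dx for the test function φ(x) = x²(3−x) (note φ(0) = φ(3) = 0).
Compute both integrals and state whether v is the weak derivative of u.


LHS = -27/4, RHS = -27/4. Yes, v = u' weakly.

u(x) = x - 1, classical derivative u'(x) = 1.
φ(x) = x²(3−x), so φ'(x) = 3*x*(2 - x).
Note φ(0) = φ(3) = 0, so the boundary term u·φ vanishes.
LHS = ∫_0^3 u(x) φ'(x) dx = ∫_0^3 (-3*x^3 + 9*x^2 - 6*x) dx. Term by term:
  ∫_0^3 -3*x^3 dx = -243/4;  ∫_0^3 9*x^2 dx = 81;  ∫_0^3 -6*x dx = -27.
Sum: -243/4 + 81 − 27 = -27/4.
So LHS = -27/4.
∫_0^3 v(x) φ(x) dx = ∫_0^3 (-x^3 + 3*x^2) dx. Term by term:
  ∫_0^3 -x^3 dx = -81/4;  ∫_0^3 3*x^2 dx = 27.
Sum: -81/4 + 27 = 27/4.
So RHS = -∫_0^3 v(x) φ(x) dx = -27/4.
LHS = RHS, so the identity holds for this test φ.
Moreover u is smooth here and v(x) = u'(x) = 1 pointwise, so the identity holds for every test function. Hence v is the weak derivative of u.


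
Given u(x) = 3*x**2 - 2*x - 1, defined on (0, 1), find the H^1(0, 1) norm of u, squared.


||u||_{H^1}^2 = 77/15

The H^1 norm (squared) on an interval (0, L) is
  ||u||_{H^1}^2 = ∫_0^L u(x)^2 dx + ∫_0^L u'(x)^2 dx.
Compute u'(x) = 6*x - 2.
Then u(x)^2 = 9*x**4 - 12*x**3 - 2*x**2 + 4*x + 1 and u'(x)^2 = 36*x**2 - 24*x + 4.
Integrate each monomial from 0 to 1 using ∫_0^1 c·x^n dx = c·1^(n+1)/(n+1):
  ∫_0^1 u(x)^2 dx = ∫_0^1 (9*x^4 - 12*x^3 - 2*x^2 + 4*x + 1) dx. Term by term:
    ∫_0^1 9*x^4 dx = 9/5;  ∫_0^1 -12*x^3 dx = -3;  ∫_0^1 -2*x^2 dx = -2/3;
    ∫_0^1 4*x dx = 2;  ∫_0^1 1 dx = 1.
  Sum: 9/5 − 3 − 2/3 + 2 + 1 = 17/15.
  ∫_0^1 u'(x)^2 dx = ∫_0^1 (36*x^2 - 24*x + 4) dx. Term by term:
    ∫_0^1 36*x^2 dx = 12;  ∫_0^1 -24*x dx = -12;  ∫_0^1 4 dx = 4.
  Sum: 12 − 12 + 4 = 4.
Adding: ||u||_{H^1}^2 = 17/15 + 4 = 77/15.


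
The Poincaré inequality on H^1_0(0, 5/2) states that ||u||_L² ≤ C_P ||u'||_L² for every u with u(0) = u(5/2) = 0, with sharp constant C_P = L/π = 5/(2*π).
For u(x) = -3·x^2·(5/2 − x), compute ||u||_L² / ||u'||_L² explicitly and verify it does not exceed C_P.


||u||_L² / ||u'||_L² = 5*sqrt(14)/28 < C_P = 5/(2*π).

u(x) = -3·x^2·(5/2 − x), so u'(x) = 3*x*(3*x - 5).
u(x) = -3·x^2·(5/2 − x) vanishes at x = 0 and x = 5/2, so u ∈ H^1_0(0, 5/2). Differentiate via the product rule and integrate the resulting polynomials term by term.
  ∫_0^5/2 u² dx = ∫_0^5/2 (9*x^6 - 45*x^5 + 225*x^4/4) dx. Term by term:
    ∫_0^5/2 9*x^6 dx = 703125/896;  ∫_0^5/2 -45*x^5 dx = -234375/128;  ∫_0^5/2 225*x^4/4 dx = 140625/128.
  Sum: 703125/896 − 234375/128 + 140625/128 = 46875/896.
  ∫_0^5/2 (u')² dx = ∫_0^5/2 (81*x^4 - 270*x^3 + 225*x^2) dx. Term by term:
    ∫_0^5/2 81*x^4 dx = 50625/32;  ∫_0^5/2 -270*x^3 dx = -84375/32;  ∫_0^5/2 225*x^2 dx = 9375/8.
  Sum: 50625/32 − 84375/32 + 9375/8 = 1875/16.
∫_0^5/2 u² dx = 46875/896, so ||u||_L² = 125*sqrt(42)/112.
∫_0^5/2 (u')² dx = 1875/16, so ||u'||_L² = 25*sqrt(3)/4.
Ratio ||u||_L² / ||u'||_L² = 5*sqrt(14)/28.
Sharp Poincaré constant on H^1_0(0, 5/2) is C_P = L/π = 5/(2*π), achieved by sin(2*π/5·x).
A polynomial bump cannot attain the sharp Poincaré constant (only the first sine eigenfunction does), so the ratio is strictly less than C_P, consistent with ||u||_L² ≤ C_P ||u'||_L².


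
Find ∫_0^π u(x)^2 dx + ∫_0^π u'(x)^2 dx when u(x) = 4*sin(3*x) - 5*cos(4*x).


||u||_{H^1(0,π)}^2 = 4080/7 + 585*π/2

u'(x) = 20*sin(4*x) + 12*cos(3*x).
Expand u² and (u')² and integrate term by term on (0, π), using: for integers n ≥ 1, ∫_0^π sin²(nx) dx = ∫_0^π cos²(nx) dx = π/2; for n ≠ n', ∫_0^π sin(nx)sin(n'x) dx = ∫_0^π cos(nx)cos(n'x) dx = 0; and by product-to-sum, ∫_0^π sin(nx)cos(n'x) dx = ½∫_0^π [sin((n+n')x) + sin((n−n')x)] dx, which is 0 when n+n' is even and 2n/(n²−n'²) when n+n' is odd (it need not vanish on (0, π)).
  u² squared terms: (-5)²·∫cos(4x)² dx = 25·π/2 = 25*π/2;  (4)²·∫sin(3x)² dx = 16·π/2 = 8*π.
  u² cross terms: 2·(-5)·(4)·∫cos(4x)·sin(3x) dx = -40·(-6/7) = 240/7.
  So ∫_0^π u² dx = 25*π/2 + 8*π + 240/7 = 240/7 + 41*π/2.
  (u')² squared terms: (12)²·∫cos(3x)² dx = 144·π/2 = 72*π;  (20)²·∫sin(4x)² dx = 400·π/2 = 200*π.
  (u')² cross terms: 2·(12)·(20)·∫cos(3x)·sin(4x) dx = 480·(8/7) = 3840/7.
  So ∫_0^π (u')² dx = 72*π + 200*π + 3840/7 = 3840/7 + 272*π.
||u||_{H^1}^2 = (240/7 + 41*π/2) + (3840/7 + 272*π) = 4080/7 + 585*π/2.


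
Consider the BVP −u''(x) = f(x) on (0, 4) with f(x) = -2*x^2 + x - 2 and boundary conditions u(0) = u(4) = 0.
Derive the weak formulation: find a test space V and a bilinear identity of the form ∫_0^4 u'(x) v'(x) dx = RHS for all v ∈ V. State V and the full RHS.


V = H^1_0(0, 4) (so v(0) = v(4) = 0); weak form: ∫_0^4 u'v' dx = ∫_0^4 (-2*x^2 + x - 2) v dx for all v ∈ V.

Multiply both sides by a test function v and integrate from 0 to 4:
  ∫_0^4 −u''(x) v(x) dx = ∫_0^4 f(x) v(x) dx.
Integrate the LHS by parts once:
  ∫_0^4 −u'' v dx = −[u'(x) v(x)]_0^4 + ∫_0^4 u'(x) v'(x) dx.
Thus ∫_0^4 u'(x) v'(x) dx = ∫_0^4 f(x) v(x) dx + [u'(x) v(x)]_0^4.
Choose V so that boundary terms are either known or forced to vanish.
u is Dirichlet: u(0) = u(4) = 0. Let V = H^1_0(0, 4); then v(0) = v(4) = 0, and [u' v]_0^4 = 0.
Weak formulation: find u (satisfying any essential BC) such that ∫_0^4 u'(x) v'(x) dx = ∫_0^4 f v dx for all v ∈ V.
Substituting f(x) = -2*x^2 + x - 2, the right-hand side is ∫_0^4 (-2*x^2 + x - 2) v dx.


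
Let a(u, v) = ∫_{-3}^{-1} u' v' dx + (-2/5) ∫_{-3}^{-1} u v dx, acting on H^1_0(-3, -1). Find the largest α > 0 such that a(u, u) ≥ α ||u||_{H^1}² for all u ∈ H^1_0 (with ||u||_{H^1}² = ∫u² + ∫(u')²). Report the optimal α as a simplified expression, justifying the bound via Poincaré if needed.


α = (-8/5 + π^2)/(4 + π^2)

Coercivity of a(·,·) on H^1_0(-3, -1) means a(u, u) ≥ α ||u||_{H^1}² for every u ∈ H^1_0.
The interval has length L = 2, and Poincaré/coercivity depend only on L. Here a(u, u) = ∫(u')² + (-2/5)·∫u².
Here c = -2/5 < 0 with |c| < (π/L)² = π^2/4, so coercivity still holds. The condition a(u,u) ≥ α||u||_{H^1}² reads (1−α)∫(u')² ≥ (α−c)∫u². Any admissible α is ≤ 1 (rapidly oscillating u have ∫u²/∫(u')² → 0), and α = 1 would force 0 ≥ (1−c)∫u², impossible since c < 1; so 1−α > 0. By the sharp Poincaré inequality on H^1_0 of an interval of length L, ∫(u')² ≥ (π/L)²∫u² with equality for the first sine mode sin(π(x−x₀)/L) (x₀ the left endpoint), so the inequality holds for all u iff (1−α)(π/L)² ≥ α − c, i.e. α ≤ ((π/L)² + c)/((π/L)² + 1) = (1 + c(L/π)²)/(1 + (L/π)²). (Direct route, valid since c ≤ 0: Poincaré gives c∫u² ≥ c(L/π)²∫(u')², so a(u,u) ≥ (1 + c(L/π)²)∫(u')², while ||u||_{H^1}² ≤ (1 + (L/π)²)∫(u')²; dividing yields the same α.) With (π/L)² = π^2/4 and c = -2/5, the largest admissible constant is α = ((π/L)² + c)/((π/L)² + 1).
Simplifying, α = (-8/5 + π^2)/(4 + π^2).
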